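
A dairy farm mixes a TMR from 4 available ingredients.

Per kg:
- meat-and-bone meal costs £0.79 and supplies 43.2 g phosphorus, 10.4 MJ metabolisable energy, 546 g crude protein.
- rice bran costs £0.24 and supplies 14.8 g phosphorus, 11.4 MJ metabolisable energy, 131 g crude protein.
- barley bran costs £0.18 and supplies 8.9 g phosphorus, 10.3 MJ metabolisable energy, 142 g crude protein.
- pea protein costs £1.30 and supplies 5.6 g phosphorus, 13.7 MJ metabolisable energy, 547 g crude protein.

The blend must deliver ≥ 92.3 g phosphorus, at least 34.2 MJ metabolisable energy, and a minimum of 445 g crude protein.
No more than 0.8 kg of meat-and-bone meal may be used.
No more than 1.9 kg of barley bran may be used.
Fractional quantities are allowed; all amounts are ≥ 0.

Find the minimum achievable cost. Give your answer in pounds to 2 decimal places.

£1.50

Set it up as a linear program. Let x1 = kg of meat-and-bone meal, x2 = kg of rice bran, x3 = kg of barley bran, x4 = kg of pea protein.
Minimize 0.79x1 + 0.24x2 + 0.18x3 + 1.3x4 s.t.:
  43.2x1 + 14.8x2 + 8.9x3 + 5.6x4 ≥ 92.3   (phosphorus)
  10.4x1 + 11.4x2 + 10.3x3 + 13.7x4 ≥ 34.2   (metabolisable energy)
  546x1 + 131x2 + 142x3 + 547x4 ≥ 445   (crude protein)
  x1 ≤ 0.8
  x3 ≤ 1.9
  x1, x2, x3, x4 ≥ 0.
The minimum-cost mix takes nothing from meat-and-bone meal, barley bran, pea protein — only rice bran. Binding constraint: phosphorus.
So rice bran = 6.236 kg.
Cost = 0.24·6.236 = 1.4966.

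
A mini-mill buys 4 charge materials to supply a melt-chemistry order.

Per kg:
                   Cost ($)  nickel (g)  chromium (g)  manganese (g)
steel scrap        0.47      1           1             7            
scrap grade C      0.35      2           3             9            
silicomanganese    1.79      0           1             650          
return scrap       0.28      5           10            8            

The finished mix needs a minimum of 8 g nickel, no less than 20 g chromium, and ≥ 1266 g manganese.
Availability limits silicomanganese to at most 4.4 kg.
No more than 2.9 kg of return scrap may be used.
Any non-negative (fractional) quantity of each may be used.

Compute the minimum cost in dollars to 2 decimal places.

$3.95

Treat it as an LP. Let x1 = kg of steel scrap, x2 = kg of scrap grade C, x3 = kg of silicomanganese, x4 = kg of return scrap.
Minimise 0.47x1 + 0.35x2 + 1.79x3 + 0.28x4 subject to:
  1x1 + 2x2 + 5x4 ≥ 8   (nickel)
  1x1 + 3x2 + 1x3 + 10x4 ≥ 20   (chromium)
  7x1 + 9x2 + 650x3 + 8x4 ≥ 1266   (manganese)
  x3 ≤ 4.4
  x4 ≤ 2.9
  x1, x2, x3, x4 ≥ 0.
The minimum-cost mix takes nothing from steel scrap, scrap grade C — only silicomanganese, return scrap. There the chromium and manganese constraints are tight.
Optimal quantities: silicomanganese = 1.925 kg, return scrap = 1.807 kg.
Objective = 1.79·1.925 + 0.28·1.807 = 3.9517.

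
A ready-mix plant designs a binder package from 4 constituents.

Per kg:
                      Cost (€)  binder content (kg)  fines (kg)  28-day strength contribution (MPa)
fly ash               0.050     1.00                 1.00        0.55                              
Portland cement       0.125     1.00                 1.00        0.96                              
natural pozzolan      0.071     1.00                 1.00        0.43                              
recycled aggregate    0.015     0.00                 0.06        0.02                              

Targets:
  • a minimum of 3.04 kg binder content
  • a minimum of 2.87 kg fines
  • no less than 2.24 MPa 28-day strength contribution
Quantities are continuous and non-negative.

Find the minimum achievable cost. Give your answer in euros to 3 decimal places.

€0.204

This is a linear program. Let x1 = kg of fly ash, x2 = kg of Portland cement, x3 = kg of natural pozzolan, x4 = kg of recycled aggregate.
Minimise 0.05x1 + 0.125x2 + 0.071x3 + 0.015x4 s.t.:
  1x1 + 1x2 + 1x3 ≥ 3.04   (binder content)
  1x1 + 1x2 + 1x3 + 0.06x4 ≥ 2.87   (fines)
  0.55x1 + 0.96x2 + 0.43x3 + 0.02x4 ≥ 2.24   (28-day strength contribution)
  x1, x2, x3, x4 ≥ 0.
The cheapest feasible vertex uses only fly ash; Portland cement, natural pozzolan, recycled aggregate are not used. Binding constraint: 28-day strength contribution.
That vertex is x1 = 4.073.
Objective = 0.05·4.073 = 0.20365.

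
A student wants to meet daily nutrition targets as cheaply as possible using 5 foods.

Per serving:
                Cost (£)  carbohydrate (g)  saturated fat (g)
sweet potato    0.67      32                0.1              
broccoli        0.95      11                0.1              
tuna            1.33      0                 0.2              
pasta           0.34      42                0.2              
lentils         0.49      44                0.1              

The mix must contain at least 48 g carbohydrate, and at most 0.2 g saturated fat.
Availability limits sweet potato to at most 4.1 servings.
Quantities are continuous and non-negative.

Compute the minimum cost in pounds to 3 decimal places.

£0.423

Let x1 = servings of sweet potato, x2 = servings of broccoli, x3 = servings of tuna, x4 = servings of pasta, x5 = servings of lentils.
min 0.67x1 + 0.95x2 + 1.33x3 + 0.34x4 + 0.49x5 with:
  32x1 + 11x2 + 42x4 + 44x5 ≥ 48   (carbohydrate)
  0.1x1 + 0.1x2 + 0.2x3 + 0.2x4 + 0.1x5 ≤ 0.2   (saturated fat)
  x1 ≤ 4.1
  x1, x2, x3, x4, x5 ≥ 0.
The cheapest feasible vertex uses only pasta, lentils; sweet potato, broccoli, tuna are not used. There the carbohydrate and saturated fat constraints are tight.
So pasta = 0.86957 servings, lentils = 0.26087 servings.
Cost = 0.34·0.86957 + 0.49·0.26087 = 0.42348.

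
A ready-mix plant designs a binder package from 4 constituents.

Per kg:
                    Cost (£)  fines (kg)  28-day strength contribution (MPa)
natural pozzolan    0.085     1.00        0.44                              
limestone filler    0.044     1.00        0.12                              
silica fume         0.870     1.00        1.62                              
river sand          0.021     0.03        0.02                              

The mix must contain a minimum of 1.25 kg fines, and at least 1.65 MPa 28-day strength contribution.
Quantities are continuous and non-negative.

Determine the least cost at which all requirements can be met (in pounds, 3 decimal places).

Let x1 = kg of natural pozzolan, x2 = kg of limestone filler, x3 = kg of silica fume, x4 = kg of river sand.
min 0.085x1 + 0.044x2 + 0.87x3 + 0.021x4 s.t.:
  1x1 + 1x2 + 1x3 + 0.03x4 ≥ 1.25   (fines)
  0.44x1 + 0.12x2 + 1.62x3 + 0.02x4 ≥ 1.65   (28-day strength contribution)
  x1, x2, x3, x4 ≥ 0.
The cheapest feasible vertex uses only natural pozzolan; limestone filler, silica fume, river sand are not used. Binding constraint: 28-day strength contribution.
So natural pozzolan = 3.75 kg.
Total cost: 0.085·3.75 = 0.31875.

£0.319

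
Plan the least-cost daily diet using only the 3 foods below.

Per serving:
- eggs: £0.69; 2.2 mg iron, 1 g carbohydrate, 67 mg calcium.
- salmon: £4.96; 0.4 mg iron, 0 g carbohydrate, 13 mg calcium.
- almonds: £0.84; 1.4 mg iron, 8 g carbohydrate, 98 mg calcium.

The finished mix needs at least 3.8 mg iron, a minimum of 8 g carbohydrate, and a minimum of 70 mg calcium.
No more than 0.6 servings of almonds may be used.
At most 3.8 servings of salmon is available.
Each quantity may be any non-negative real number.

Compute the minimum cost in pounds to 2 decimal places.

£2.71

Let x1 = servings of eggs, x2 = servings of salmon, x3 = servings of almonds.
Minimize 0.69x1 + 4.96x2 + 0.84x3 with:
  2.2x1 + 0.4x2 + 1.4x3 ≥ 3.8   (iron)
  1x1 + 8x3 ≥ 8   (carbohydrate)
  67x1 + 13x2 + 98x3 ≥ 70   (calcium)
  x3 ≤ 0.6
  x2 ≤ 3.8
  x1, x2, x3 ≥ 0.
The minimum-cost mix takes nothing from salmon — only eggs, almonds. There the carbohydrate and the almonds cap constraints are tight.
Solving gives x1 = 3.2, x3 = 0.6.
Objective = 0.69·3.2 + 0.84·0.6 = 2.7120.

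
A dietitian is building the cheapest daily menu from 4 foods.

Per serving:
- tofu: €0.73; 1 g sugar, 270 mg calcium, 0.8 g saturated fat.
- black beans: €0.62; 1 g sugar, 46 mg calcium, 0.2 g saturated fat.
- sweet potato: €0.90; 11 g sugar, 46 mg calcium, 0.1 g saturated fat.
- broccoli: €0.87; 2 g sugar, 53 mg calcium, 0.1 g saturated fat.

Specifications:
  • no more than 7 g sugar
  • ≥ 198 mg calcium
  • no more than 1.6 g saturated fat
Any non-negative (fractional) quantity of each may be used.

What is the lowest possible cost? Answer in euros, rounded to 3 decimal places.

€0.535

Let x1 = servings of tofu, x2 = servings of black beans, x3 = servings of sweet potato, x4 = servings of broccoli.
Minimize 0.73x1 + 0.62x2 + 0.9x3 + 0.87x4 subject to:
  1x1 + 1x2 + 11x3 + 2x4 ≤ 7   (sugar)
  270x1 + 46x2 + 46x3 + 53x4 ≥ 198   (calcium)
  0.8x1 + 0.2x2 + 0.1x3 + 0.1x4 ≤ 1.6   (saturated fat)
  x1, x2, x3, x4 ≥ 0.
The cheapest feasible vertex uses only tofu; black beans, sweet potato, broccoli are not used. There the calcium constraint is tight.
That vertex is x1 = 0.7333.
Total cost: 0.73·0.7333 = 0.53531.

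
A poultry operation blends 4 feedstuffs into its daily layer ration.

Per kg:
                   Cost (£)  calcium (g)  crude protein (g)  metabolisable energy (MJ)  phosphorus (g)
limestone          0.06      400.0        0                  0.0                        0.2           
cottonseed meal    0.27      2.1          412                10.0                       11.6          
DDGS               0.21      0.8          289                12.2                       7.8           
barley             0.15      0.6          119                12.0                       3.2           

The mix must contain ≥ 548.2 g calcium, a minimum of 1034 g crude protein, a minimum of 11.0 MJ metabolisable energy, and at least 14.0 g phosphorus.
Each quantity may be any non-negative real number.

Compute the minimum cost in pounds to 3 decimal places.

Let x1 = kg of limestone, x2 = kg of cottonseed meal, x3 = kg of DDGS, x4 = kg of barley.
min 0.06x1 + 0.27x2 + 0.21x3 + 0.15x4 s.t.:
  400x1 + 2.1x2 + 0.8x3 + 0.6x4 ≥ 548.2   (calcium)
  412x2 + 289x3 + 119x4 ≥ 1034   (crude protein)
  10x2 + 12.2x3 + 12x4 ≥ 11   (metabolisable energy)
  0.2x1 + 11.6x2 + 7.8x3 + 3.2x4 ≥ 14   (phosphorus)
  x1, x2, x3, x4 ≥ 0.
The optimal basis is {limestone, cottonseed meal}; DDGS, barley drop out. There the calcium and crude protein constraints are tight.
Optimal quantities: limestone = 1.357 kg, cottonseed meal = 2.51 kg.
Cost = 0.06·1.357 + 0.27·2.51 = 0.75912.

£0.759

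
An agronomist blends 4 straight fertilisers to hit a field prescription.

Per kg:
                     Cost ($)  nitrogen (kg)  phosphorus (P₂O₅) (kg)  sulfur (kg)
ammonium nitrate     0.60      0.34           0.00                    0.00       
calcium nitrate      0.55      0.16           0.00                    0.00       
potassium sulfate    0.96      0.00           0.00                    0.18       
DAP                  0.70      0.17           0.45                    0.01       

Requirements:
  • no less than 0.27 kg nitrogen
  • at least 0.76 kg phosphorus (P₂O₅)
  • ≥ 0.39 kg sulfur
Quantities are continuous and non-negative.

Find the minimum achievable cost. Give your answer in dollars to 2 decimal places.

Let x1 = kg of ammonium nitrate, x2 = kg of calcium nitrate, x3 = kg of potassium sulfate, x4 = kg of DAP.
Minimise 0.6x1 + 0.55x2 + 0.96x3 + 0.7x4 with:
  0.34x1 + 0.16x2 + 0.17x4 ≥ 0.27   (nitrogen)
  0.45x4 ≥ 0.76   (phosphorus (P₂O₅))
  0.18x3 + 0.01x4 ≥ 0.39   (sulfur)
  x1, x2, x3, x4 ≥ 0.
The cheapest feasible vertex uses only potassium sulfate, DAP; ammonium nitrate, calcium nitrate are not used. The phosphorus (P₂O₅) and sulfur requirements are met with equality.
Solving gives x3 = 2.073, x4 = 1.689.
Total cost: 0.96·2.073 + 0.7·1.689 = 3.1724.

$3.17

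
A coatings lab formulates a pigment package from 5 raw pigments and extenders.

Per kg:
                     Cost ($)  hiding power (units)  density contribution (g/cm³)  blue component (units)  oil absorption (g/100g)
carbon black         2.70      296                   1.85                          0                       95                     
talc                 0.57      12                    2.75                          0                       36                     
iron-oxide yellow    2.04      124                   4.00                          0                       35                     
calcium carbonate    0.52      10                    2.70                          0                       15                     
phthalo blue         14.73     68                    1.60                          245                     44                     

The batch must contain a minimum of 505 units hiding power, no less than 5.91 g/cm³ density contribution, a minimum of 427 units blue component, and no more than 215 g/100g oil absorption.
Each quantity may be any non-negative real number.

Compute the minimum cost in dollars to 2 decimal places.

Let x1 = kg of carbon black, x2 = kg of talc, x3 = kg of iron-oxide yellow, x4 = kg of calcium carbonate, x5 = kg of phthalo blue.
Minimise 2.7x1 + 0.57x2 + 2.04x3 + 0.52x4 + 14.73x5 s.t.:
  296x1 + 12x2 + 124x3 + 10x4 + 68x5 ≥ 505   (hiding power)
  1.85x1 + 2.75x2 + 4x3 + 2.7x4 + 1.6x5 ≥ 5.91   (density contribution)
  245x5 ≥ 427   (blue component)
  95x1 + 36x2 + 35x3 + 15x4 + 44x5 ≤ 215   (oil absorption)
  x1, x2, x3, x4, x5 ≥ 0.
The cheapest feasible vertex uses only carbon black, calcium carbonate, phthalo blue; talc, iron-oxide yellow are not used. Binding constraints: hiding power, density contribution, blue component.
So carbon black = 1.2967 kg, calcium carbonate = 0.26764 kg, phthalo blue = 1.7429 kg.
Hence cost = 2.7·1.2967 + 0.52·0.26764 + 14.73·1.7429 = $29.3132.

$29.31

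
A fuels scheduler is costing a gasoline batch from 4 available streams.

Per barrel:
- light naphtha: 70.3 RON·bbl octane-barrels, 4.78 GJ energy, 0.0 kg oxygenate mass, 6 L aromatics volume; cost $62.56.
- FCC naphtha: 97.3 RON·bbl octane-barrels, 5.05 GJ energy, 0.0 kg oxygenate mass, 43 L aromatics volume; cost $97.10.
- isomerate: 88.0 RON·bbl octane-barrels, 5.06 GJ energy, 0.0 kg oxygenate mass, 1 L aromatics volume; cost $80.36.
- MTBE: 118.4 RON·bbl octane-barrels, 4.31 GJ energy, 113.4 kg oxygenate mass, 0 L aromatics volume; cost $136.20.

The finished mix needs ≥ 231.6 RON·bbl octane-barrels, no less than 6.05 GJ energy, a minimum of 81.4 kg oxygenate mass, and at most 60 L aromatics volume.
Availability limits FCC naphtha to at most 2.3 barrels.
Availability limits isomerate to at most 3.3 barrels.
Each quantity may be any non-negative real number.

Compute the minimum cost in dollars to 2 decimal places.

$228.24

Treat it as an LP. Let x1 = barrels of light naphtha, x2 = barrels of FCC naphtha, x3 = barrels of isomerate, x4 = barrels of MTBE.
Minimise 62.56x1 + 97.1x2 + 80.36x3 + 136.2x4 with:
  70.3x1 + 97.3x2 + 88x3 + 118.4x4 ≥ 231.6   (octane-barrels)
  4.78x1 + 5.05x2 + 5.06x3 + 4.31x4 ≥ 6.05   (energy)
  113.4x4 ≥ 81.4   (oxygenate mass)
  6x1 + 43x2 + 1x3 ≤ 60   (aromatics volume)
  x2 ≤ 2.3
  x3 ≤ 3.3
  x1, x2, x3, x4 ≥ 0.
At the optimum only light naphtha, MTBE are positive (FCC naphtha, isomerate = 0). There the octane-barrels and oxygenate mass constraints are tight.
That vertex is x1 = 2.0855, x4 = 0.717813.
Cost = 62.56·2.0855 + 136.2·0.717813 = 228.23501.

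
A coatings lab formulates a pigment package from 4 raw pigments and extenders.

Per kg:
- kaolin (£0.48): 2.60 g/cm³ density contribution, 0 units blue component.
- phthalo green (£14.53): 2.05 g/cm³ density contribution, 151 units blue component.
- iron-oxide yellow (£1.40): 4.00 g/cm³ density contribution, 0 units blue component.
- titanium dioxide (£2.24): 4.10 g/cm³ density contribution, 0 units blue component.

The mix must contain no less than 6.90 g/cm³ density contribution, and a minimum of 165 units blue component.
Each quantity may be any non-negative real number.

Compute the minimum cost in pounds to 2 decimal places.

This is a linear program. Let x1 = kg of kaolin, x2 = kg of phthalo green, x3 = kg of iron-oxide yellow, x4 = kg of titanium dioxide.
Minimise 0.48x1 + 14.53x2 + 1.4x3 + 2.24x4 s.t.:
  2.6x1 + 2.05x2 + 4x3 + 4.1x4 ≥ 6.9   (density contribution)
  151x2 ≥ 165   (blue component)
  x1, x2, x3, x4 ≥ 0.
The minimum-cost mix takes nothing from iron-oxide yellow, titanium dioxide — only kaolin, phthalo green. The density contribution and blue component requirements are met with equality.
Solving gives x1 = 1.792, x2 = 1.093.
Objective = 0.48·1.792 + 14.53·1.093 = 16.7415.

£16.74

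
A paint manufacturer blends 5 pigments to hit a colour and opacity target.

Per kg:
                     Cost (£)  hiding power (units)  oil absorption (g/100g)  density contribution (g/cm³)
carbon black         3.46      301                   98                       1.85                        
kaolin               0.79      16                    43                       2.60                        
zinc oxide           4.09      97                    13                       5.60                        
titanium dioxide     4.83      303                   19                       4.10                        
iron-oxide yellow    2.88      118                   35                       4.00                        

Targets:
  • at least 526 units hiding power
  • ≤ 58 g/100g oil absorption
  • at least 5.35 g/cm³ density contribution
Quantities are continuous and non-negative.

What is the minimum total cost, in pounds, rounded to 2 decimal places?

Treat it as an LP. Let x1 = kg of carbon black, x2 = kg of kaolin, x3 = kg of zinc oxide, x4 = kg of titanium dioxide, x5 = kg of iron-oxide yellow.
Minimise 3.46x1 + 0.79x2 + 4.09x3 + 4.83x4 + 2.88x5 with:
  301x1 + 16x2 + 97x3 + 303x4 + 118x5 ≥ 526   (hiding power)
  98x1 + 43x2 + 13x3 + 19x4 + 35x5 ≤ 58   (oil absorption)
  1.85x1 + 2.6x2 + 5.6x3 + 4.1x4 + 4x5 ≥ 5.35   (density contribution)
  x1, x2, x3, x4, x5 ≥ 0.
The cheapest feasible vertex uses only carbon black, titanium dioxide; kaolin, zinc oxide, iron-oxide yellow are not used. The hiding power and oil absorption requirements are met with equality.
Solving gives x1 = 0.3162, x4 = 1.422.
Total cost: 3.46·0.3162 + 4.83·1.422 = 7.9623.

£7.96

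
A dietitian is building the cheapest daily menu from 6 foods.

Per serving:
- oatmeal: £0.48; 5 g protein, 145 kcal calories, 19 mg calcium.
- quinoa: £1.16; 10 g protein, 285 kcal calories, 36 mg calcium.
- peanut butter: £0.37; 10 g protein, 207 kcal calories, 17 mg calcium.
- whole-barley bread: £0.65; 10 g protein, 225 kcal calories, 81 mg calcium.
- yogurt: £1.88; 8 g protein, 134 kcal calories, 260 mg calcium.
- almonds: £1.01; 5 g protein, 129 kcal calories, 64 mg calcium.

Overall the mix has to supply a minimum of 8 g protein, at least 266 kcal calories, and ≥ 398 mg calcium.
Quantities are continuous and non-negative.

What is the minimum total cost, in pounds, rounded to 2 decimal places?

£2.90

Let x1 = servings of oatmeal, x2 = servings of quinoa, x3 = servings of peanut butter, x4 = servings of whole-barley bread, x5 = servings of yogurt, x6 = servings of almonds.
Minimize 0.48x1 + 1.16x2 + 0.37x3 + 0.65x4 + 1.88x5 + 1.01x6 with:
  5x1 + 10x2 + 10x3 + 10x4 + 8x5 + 5x6 ≥ 8   (protein)
  145x1 + 285x2 + 207x3 + 225x4 + 134x5 + 129x6 ≥ 266   (calories)
  19x1 + 36x2 + 17x3 + 81x4 + 260x5 + 64x6 ≥ 398   (calcium)
  x1, x2, x3, x4, x5, x6 ≥ 0.
The cheapest feasible vertex uses only whole-barley bread, yogurt; oatmeal, quinoa, peanut butter, almonds are not used. There the calories and calcium constraints are tight.
That vertex is x4 = 0.3322, x5 = 1.427.
Cost = 0.65·0.3322 + 1.88·1.427 = 2.8987.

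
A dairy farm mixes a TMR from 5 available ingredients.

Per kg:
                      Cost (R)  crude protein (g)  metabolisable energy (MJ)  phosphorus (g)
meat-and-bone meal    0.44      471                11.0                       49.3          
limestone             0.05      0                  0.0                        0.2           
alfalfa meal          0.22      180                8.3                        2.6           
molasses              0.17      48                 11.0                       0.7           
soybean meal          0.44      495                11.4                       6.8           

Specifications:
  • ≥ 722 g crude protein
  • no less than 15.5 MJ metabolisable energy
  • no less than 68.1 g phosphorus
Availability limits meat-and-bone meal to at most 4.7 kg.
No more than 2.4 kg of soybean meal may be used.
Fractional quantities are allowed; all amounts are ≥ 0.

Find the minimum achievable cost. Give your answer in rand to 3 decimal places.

Let x1 = kg of meat-and-bone meal, x2 = kg of limestone, x3 = kg of alfalfa meal, x4 = kg of molasses, x5 = kg of soybean meal.
Minimise 0.44x1 + 0.05x2 + 0.22x3 + 0.17x4 + 0.44x5 subject to:
  471x1 + 180x3 + 48x4 + 495x5 ≥ 722   (crude protein)
  11x1 + 8.3x3 + 11x4 + 11.4x5 ≥ 15.5   (metabolisable energy)
  49.3x1 + 0.2x2 + 2.6x3 + 0.7x4 + 6.8x5 ≥ 68.1   (phosphorus)
  x1 ≤ 4.7
  x5 ≤ 2.4
  x1, x2, x3, x4, x5 ≥ 0.
The minimum-cost mix takes nothing from limestone, alfalfa meal, molasses — only meat-and-bone meal, soybean meal. There the crude protein and phosphorus constraints are tight.
That vertex is x1 = 1.358, x5 = 0.166.
Objective = 0.44·1.358 + 0.44·0.166 = 0.67056.

R0.671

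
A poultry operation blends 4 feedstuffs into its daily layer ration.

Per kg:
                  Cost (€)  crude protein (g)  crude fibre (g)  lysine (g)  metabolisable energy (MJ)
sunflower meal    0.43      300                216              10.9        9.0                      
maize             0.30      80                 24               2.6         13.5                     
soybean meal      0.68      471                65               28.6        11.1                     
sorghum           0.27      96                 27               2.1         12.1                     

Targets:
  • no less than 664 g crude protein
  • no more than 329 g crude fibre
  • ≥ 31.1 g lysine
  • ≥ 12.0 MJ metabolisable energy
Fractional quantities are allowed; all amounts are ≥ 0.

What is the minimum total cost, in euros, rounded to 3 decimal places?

€0.955

Let x1 = kg of sunflower meal, x2 = kg of maize, x3 = kg of soybean meal, x4 = kg of sorghum.
min 0.43x1 + 0.3x2 + 0.68x3 + 0.27x4 s.t.:
  300x1 + 80x2 + 471x3 + 96x4 ≥ 664   (crude protein)
  216x1 + 24x2 + 65x3 + 27x4 ≤ 329   (crude fibre)
  10.9x1 + 2.6x2 + 28.6x3 + 2.1x4 ≥ 31.1   (lysine)
  9x1 + 13.5x2 + 11.1x3 + 12.1x4 ≥ 12   (metabolisable energy)
  x1, x2, x3, x4 ≥ 0.
The cheapest feasible vertex uses only sunflower meal, soybean meal; maize, sorghum are not used. There the crude protein and lysine constraints are tight.
That vertex is x1 = 1.26, x3 = 0.6072.
Hence cost = 0.43·1.26 + 0.68·0.6072 = €0.95470.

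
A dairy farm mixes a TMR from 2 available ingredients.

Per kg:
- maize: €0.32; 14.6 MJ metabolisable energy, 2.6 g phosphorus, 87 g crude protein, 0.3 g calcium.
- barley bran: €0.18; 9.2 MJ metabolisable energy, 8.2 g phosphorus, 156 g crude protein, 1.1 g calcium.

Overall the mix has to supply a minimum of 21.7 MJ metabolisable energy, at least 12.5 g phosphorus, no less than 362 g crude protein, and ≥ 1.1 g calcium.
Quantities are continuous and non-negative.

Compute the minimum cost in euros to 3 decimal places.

Let x1 = kg of maize, x2 = kg of barley bran.
min 0.32x1 + 0.18x2 with:
  14.6x1 + 9.2x2 ≥ 21.7   (metabolisable energy)
  2.6x1 + 8.2x2 ≥ 12.5   (phosphorus)
  87x1 + 156x2 ≥ 362   (crude protein)
  0.3x1 + 1.1x2 ≥ 1.1   (calcium)
  x1, x2 ≥ 0.
At the optimum only barley bran is positive (maize = 0). There the metabolisable energy constraint is tight.
Solving gives x2 = 2.359.
Objective = 0.18·2.359 = 0.42462.

€0.425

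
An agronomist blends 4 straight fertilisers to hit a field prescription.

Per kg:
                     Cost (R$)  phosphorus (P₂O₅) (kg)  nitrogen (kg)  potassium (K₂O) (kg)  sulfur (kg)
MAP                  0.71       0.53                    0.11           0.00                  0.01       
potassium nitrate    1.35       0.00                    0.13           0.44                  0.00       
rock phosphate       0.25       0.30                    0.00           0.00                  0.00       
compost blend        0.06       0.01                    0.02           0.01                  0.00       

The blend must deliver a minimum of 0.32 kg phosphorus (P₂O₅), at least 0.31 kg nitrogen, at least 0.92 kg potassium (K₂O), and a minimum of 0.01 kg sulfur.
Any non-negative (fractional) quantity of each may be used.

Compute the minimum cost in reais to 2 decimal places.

Let x1 = kg of MAP, x2 = kg of potassium nitrate, x3 = kg of rock phosphate, x4 = kg of compost blend.
Minimize 0.71x1 + 1.35x2 + 0.25x3 + 0.06x4 subject to:
  0.53x1 + 0.3x3 + 0.01x4 ≥ 0.32   (phosphorus (P₂O₅))
  0.11x1 + 0.13x2 + 0.02x4 ≥ 0.31   (nitrogen)
  0.44x2 + 0.01x4 ≥ 0.92   (potassium (K₂O))
  0.01x1 ≥ 0.01   (sulfur)
  x1, x2, x3, x4 ≥ 0.
The minimum-cost mix takes nothing from rock phosphate, compost blend — only MAP, potassium nitrate. There the potassium (K₂O) and sulfur constraints are tight.
So MAP = 1 kg, potassium nitrate = 2.091 kg.
Total cost: 0.71·1 + 1.35·2.091 = 3.5329.

R$3.53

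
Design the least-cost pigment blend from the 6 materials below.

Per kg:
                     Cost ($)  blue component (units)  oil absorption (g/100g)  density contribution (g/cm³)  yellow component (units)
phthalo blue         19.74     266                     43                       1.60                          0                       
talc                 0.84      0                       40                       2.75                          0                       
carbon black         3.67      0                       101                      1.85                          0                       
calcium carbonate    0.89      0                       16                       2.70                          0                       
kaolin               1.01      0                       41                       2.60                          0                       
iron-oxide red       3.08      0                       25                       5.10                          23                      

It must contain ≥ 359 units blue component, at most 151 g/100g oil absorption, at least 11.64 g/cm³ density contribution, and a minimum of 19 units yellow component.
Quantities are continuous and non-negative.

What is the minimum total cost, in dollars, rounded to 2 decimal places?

$30.81

Let x1 = kg of phthalo blue, x2 = kg of talc, x3 = kg of carbon black, x4 = kg of calcium carbonate, x5 = kg of kaolin, x6 = kg of iron-oxide red.
Minimise 19.74x1 + 0.84x2 + 3.67x3 + 0.89x4 + 1.01x5 + 3.08x6 subject to:
  266x1 ≥ 359   (blue component)
  43x1 + 40x2 + 101x3 + 16x4 + 41x5 + 25x6 ≤ 151   (oil absorption)
  1.6x1 + 2.75x2 + 1.85x3 + 2.7x4 + 2.6x5 + 5.1x6 ≥ 11.64   (density contribution)
  23x6 ≥ 19   (yellow component)
  x1, x2, x3, x4, x5, x6 ≥ 0.
The cheapest feasible vertex uses only phthalo blue, talc, calcium carbonate, iron-oxide red; carbon black, kaolin are not used. The blue component, oil absorption, density contribution, yellow component requirements are met with equality.
That vertex is x1 = 1.35, x2 = 1.734, x4 = 0.185, x6 = 0.8261.
Hence cost = 19.74·1.35 + 0.84·1.734 + 0.89·0.185 + 3.08·0.8261 = $30.8146.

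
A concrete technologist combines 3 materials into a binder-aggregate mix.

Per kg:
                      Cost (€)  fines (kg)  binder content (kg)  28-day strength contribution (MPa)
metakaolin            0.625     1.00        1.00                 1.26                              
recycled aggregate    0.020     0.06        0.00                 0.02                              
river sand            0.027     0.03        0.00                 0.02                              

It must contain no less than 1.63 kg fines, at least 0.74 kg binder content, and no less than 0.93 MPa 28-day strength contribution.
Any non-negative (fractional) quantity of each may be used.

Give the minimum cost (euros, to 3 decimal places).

Let x1 = kg of metakaolin, x2 = kg of recycled aggregate, x3 = kg of river sand.
Minimize 0.625x1 + 0.02x2 + 0.027x3 subject to:
  1x1 + 0.06x2 + 0.03x3 ≥ 1.63   (fines)
  1x1 ≥ 0.74   (binder content)
  1.26x1 + 0.02x2 + 0.02x3 ≥ 0.93   (28-day strength contribution)
  x1, x2, x3 ≥ 0.
The cheapest feasible vertex uses only metakaolin, recycled aggregate; river sand is not used. There the fines and binder content constraints are tight.
So metakaolin = 0.74 kg, recycled aggregate = 14.83 kg.
Total cost: 0.625·0.74 + 0.02·14.83 = 0.75910.

€0.759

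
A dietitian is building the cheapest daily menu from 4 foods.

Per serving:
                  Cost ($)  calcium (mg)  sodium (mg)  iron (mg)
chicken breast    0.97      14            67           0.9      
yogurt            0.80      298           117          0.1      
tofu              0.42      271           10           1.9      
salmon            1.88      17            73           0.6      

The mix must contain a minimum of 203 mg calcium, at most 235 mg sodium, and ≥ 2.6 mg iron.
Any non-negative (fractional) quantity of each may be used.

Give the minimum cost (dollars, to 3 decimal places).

$0.575

Set it up as a linear program. Let x1 = servings of chicken breast, x2 = servings of yogurt, x3 = servings of tofu, x4 = servings of salmon.
Minimize 0.97x1 + 0.8x2 + 0.42x3 + 1.88x4 subject to:
  14x1 + 298x2 + 271x3 + 17x4 ≥ 203   (calcium)
  67x1 + 117x2 + 10x3 + 73x4 ≤ 235   (sodium)
  0.9x1 + 0.1x2 + 1.9x3 + 0.6x4 ≥ 2.6   (iron)
  x1, x2, x3, x4 ≥ 0.
The minimum-cost mix takes nothing from chicken breast, yogurt, salmon — only tofu. The iron requirement is met with equality.
So tofu = 1.368 servings.
Total cost: 0.42·1.368 = 0.57456.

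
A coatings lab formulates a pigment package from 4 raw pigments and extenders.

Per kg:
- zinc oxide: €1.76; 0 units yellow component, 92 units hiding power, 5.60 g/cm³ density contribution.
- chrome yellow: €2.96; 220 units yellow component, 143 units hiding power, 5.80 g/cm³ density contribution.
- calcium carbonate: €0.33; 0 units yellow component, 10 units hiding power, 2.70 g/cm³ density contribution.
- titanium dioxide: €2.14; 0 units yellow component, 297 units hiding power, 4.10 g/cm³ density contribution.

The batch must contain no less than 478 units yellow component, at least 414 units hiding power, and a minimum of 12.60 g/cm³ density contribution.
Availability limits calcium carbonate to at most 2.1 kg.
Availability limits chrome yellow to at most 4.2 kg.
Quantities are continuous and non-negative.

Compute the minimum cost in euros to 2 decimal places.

This is a linear program. Let x1 = kg of zinc oxide, x2 = kg of chrome yellow, x3 = kg of calcium carbonate, x4 = kg of titanium dioxide.
min 1.76x1 + 2.96x2 + 0.33x3 + 2.14x4 subject to:
  220x2 ≥ 478   (yellow component)
  92x1 + 143x2 + 10x3 + 297x4 ≥ 414   (hiding power)
  5.6x1 + 5.8x2 + 2.7x3 + 4.1x4 ≥ 12.6   (density contribution)
  x3 ≤ 2.1
  x2 ≤ 4.2
  x1, x2, x3, x4 ≥ 0.
At the optimum only chrome yellow, titanium dioxide are positive (zinc oxide, calcium carbonate = 0). Binding constraints: yellow component and hiding power.
Optimal quantities: chrome yellow = 2.173 kg, titanium dioxide = 0.3478 kg.
Objective = 2.96·2.173 + 2.14·0.3478 = 7.1764.

€7.18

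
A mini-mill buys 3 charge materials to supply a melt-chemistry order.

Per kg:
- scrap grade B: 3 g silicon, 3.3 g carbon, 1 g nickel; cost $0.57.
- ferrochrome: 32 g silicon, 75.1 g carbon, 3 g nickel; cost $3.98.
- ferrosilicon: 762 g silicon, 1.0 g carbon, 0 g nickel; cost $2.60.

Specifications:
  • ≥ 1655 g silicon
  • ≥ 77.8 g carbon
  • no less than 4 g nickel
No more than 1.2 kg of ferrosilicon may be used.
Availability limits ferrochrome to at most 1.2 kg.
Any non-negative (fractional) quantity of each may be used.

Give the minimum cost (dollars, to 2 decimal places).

$141.31

This is a linear program. Let x1 = kg of scrap grade B, x2 = kg of ferrochrome, x3 = kg of ferrosilicon.
min 0.57x1 + 3.98x2 + 2.6x3 subject to:
  3x1 + 32x2 + 762x3 ≥ 1655   (silicon)
  3.3x1 + 75.1x2 + 1x3 ≥ 77.8   (carbon)
  1x1 + 3x2 ≥ 4   (nickel)
  x3 ≤ 1.2
  x2 ≤ 1.2
  x1, x2, x3 ≥ 0.
All 3 inputs are positive at the optimum. The silicon, the ferrosilicon cap, the ferrochrome cap requirements are met with equality.
Optimal quantities: scrap grade B = 234.067 kg, ferrochrome = 1.2 kg, ferrosilicon = 1.2 kg.
Hence cost = 0.57·234.067 + 3.98·1.2 + 2.6·1.2 = $141.3142.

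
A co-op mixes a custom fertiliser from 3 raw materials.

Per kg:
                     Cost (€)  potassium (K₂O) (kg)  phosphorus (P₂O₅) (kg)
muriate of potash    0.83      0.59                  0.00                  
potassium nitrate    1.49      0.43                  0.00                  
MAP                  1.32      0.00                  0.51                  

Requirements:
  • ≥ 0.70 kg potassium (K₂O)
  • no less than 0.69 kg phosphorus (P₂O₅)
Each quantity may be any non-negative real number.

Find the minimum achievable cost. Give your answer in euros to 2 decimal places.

€2.77

Let x1 = kg of muriate of potash, x2 = kg of potassium nitrate, x3 = kg of MAP.
Minimize 0.83x1 + 1.49x2 + 1.32x3 s.t.:
  0.59x1 + 0.43x2 ≥ 0.7   (potassium (K₂O))
  0.51x3 ≥ 0.69   (phosphorus (P₂O₅))
  x1, x2, x3 ≥ 0.
The minimum-cost mix takes nothing from potassium nitrate — only muriate of potash, MAP. The potassium (K₂O) and phosphorus (P₂O₅) requirements are met with equality.
Optimal quantities: muriate of potash = 1.186 kg, MAP = 1.353 kg.
Cost = 0.83·1.186 + 1.32·1.353 = 2.7703.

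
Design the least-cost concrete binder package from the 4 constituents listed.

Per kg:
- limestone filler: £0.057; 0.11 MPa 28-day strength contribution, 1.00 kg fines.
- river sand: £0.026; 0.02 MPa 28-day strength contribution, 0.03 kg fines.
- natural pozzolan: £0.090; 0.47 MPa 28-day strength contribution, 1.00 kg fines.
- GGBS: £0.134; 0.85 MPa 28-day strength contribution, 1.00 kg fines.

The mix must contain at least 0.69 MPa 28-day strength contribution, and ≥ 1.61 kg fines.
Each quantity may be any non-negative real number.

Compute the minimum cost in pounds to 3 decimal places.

This is a linear program. Let x1 = kg of limestone filler, x2 = kg of river sand, x3 = kg of natural pozzolan, x4 = kg of GGBS.
min 0.057x1 + 0.026x2 + 0.09x3 + 0.134x4 subject to:
  0.11x1 + 0.02x2 + 0.47x3 + 0.85x4 ≥ 0.69   (28-day strength contribution)
  1x1 + 0.03x2 + 1x3 + 1x4 ≥ 1.61   (fines)
  x1, x2, x3, x4 ≥ 0.
At the optimum only limestone filler, natural pozzolan are positive (river sand, GGBS = 0). There the 28-day strength contribution and fines constraints are tight.
So limestone filler = 0.1853 kg, natural pozzolan = 1.425 kg.
Cost = 0.057·0.1853 + 0.09·1.425 = 0.13881.

£0.139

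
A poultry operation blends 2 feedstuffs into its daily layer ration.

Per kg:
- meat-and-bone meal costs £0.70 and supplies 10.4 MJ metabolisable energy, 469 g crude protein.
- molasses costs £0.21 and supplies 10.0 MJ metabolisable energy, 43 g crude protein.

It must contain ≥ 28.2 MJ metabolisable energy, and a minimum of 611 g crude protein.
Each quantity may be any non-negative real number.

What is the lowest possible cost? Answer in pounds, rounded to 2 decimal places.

£1.15

This is a linear program. Let x1 = kg of meat-and-bone meal, x2 = kg of molasses.
min 0.7x1 + 0.21x2 s.t.:
  10.4x1 + 10x2 ≥ 28.2   (metabolisable energy)
  469x1 + 43x2 ≥ 611   (crude protein)
  x1, x2 ≥ 0.
Both inputs are positive at the optimum. The metabolisable energy and crude protein requirements are met with equality.
Optimal quantities: meat-and-bone meal = 1.154 kg, molasses = 1.62 kg.
Hence cost = 0.7·1.154 + 0.21·1.62 = £1.1480.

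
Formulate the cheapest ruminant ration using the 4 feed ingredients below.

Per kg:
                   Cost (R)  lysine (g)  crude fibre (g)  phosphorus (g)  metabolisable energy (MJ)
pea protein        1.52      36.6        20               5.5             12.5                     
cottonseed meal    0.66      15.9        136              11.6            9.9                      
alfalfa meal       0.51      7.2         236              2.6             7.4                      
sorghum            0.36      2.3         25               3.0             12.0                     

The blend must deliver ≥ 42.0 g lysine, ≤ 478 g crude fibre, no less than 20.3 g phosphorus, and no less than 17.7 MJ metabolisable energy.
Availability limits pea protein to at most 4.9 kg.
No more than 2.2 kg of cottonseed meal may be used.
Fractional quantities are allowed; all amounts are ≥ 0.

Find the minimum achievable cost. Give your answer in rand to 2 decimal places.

Let x1 = kg of pea protein, x2 = kg of cottonseed meal, x3 = kg of alfalfa meal, x4 = kg of sorghum.
min 1.52x1 + 0.66x2 + 0.51x3 + 0.36x4 with:
  36.6x1 + 15.9x2 + 7.2x3 + 2.3x4 ≥ 42   (lysine)
  20x1 + 136x2 + 236x3 + 25x4 ≤ 478   (crude fibre)
  5.5x1 + 11.6x2 + 2.6x3 + 3x4 ≥ 20.3   (phosphorus)
  12.5x1 + 9.9x2 + 7.4x3 + 12x4 ≥ 17.7   (metabolisable energy)
  x1 ≤ 4.9
  x2 ≤ 2.2
  x1, x2, x3, x4 ≥ 0.
The cheapest feasible vertex uses only pea protein, cottonseed meal; alfalfa meal, sorghum are not used. The lysine and the cottonseed meal cap requirements are met with equality.
Optimal quantities: pea protein = 0.1918 kg, cottonseed meal = 2.2 kg.
Total cost: 1.52·0.1918 + 0.66·2.2 = 1.7435.

R1.74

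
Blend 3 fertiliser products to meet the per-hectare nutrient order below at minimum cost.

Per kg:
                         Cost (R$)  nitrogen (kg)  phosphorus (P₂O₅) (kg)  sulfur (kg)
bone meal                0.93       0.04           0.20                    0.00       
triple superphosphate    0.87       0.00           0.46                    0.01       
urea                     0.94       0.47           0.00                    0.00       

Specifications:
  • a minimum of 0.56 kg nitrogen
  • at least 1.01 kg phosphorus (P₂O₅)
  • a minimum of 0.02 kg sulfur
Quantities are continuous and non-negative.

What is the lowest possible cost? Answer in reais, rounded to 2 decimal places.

This is a linear program. Let x1 = kg of bone meal, x2 = kg of triple superphosphate, x3 = kg of urea.
Minimize 0.93x1 + 0.87x2 + 0.94x3 with:
  0.04x1 + 0.47x3 ≥ 0.56   (nitrogen)
  0.2x1 + 0.46x2 ≥ 1.01   (phosphorus (P₂O₅))
  0.01x2 ≥ 0.02   (sulfur)
  x1, x2, x3 ≥ 0.
The cheapest feasible vertex uses only triple superphosphate, urea; bone meal is not used. There the nitrogen and phosphorus (P₂O₅) constraints are tight.
Solving gives x2 = 2.196, x3 = 1.191.
Hence cost = 0.87·2.196 + 0.94·1.191 = R$3.0301.

R$3.03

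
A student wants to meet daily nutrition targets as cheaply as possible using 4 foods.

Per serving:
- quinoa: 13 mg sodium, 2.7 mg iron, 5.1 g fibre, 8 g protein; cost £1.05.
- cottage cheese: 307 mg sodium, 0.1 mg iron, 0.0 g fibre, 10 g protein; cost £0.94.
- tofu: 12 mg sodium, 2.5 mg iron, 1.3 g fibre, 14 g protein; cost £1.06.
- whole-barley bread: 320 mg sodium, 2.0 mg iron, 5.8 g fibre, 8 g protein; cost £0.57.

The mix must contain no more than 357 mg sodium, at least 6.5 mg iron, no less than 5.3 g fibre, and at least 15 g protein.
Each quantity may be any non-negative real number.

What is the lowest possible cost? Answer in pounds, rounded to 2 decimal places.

Set it up as a linear program. Let x1 = servings of quinoa, x2 = servings of cottage cheese, x3 = servings of tofu, x4 = servings of whole-barley bread.
Minimise 1.05x1 + 0.94x2 + 1.06x3 + 0.57x4 s.t.:
  13x1 + 307x2 + 12x3 + 320x4 ≤ 357   (sodium)
  2.7x1 + 0.1x2 + 2.5x3 + 2x4 ≥ 6.5   (iron)
  5.1x1 + 1.3x3 + 5.8x4 ≥ 5.3   (fibre)
  8x1 + 10x2 + 14x3 + 8x4 ≥ 15   (protein)
  x1, x2, x3, x4 ≥ 0.
The optimal basis is {quinoa, whole-barley bread}; cottage cheese, tofu drop out. There the sodium and iron constraints are tight.
So quinoa = 1.63 servings, whole-barley bread = 1.049 servings.
Objective = 1.05·1.63 + 0.57·1.049 = 2.3094.

£2.31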